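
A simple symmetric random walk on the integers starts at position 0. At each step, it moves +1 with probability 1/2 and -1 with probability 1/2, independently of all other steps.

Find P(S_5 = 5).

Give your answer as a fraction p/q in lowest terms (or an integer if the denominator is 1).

To reach position 5 after 5 steps: need 5 steps of +1 and 0 of -1.
Favorable paths: C(5,5) = 1
Total paths: 2^5 = 32
P = 1/32 = 1/32

Answer: 1/32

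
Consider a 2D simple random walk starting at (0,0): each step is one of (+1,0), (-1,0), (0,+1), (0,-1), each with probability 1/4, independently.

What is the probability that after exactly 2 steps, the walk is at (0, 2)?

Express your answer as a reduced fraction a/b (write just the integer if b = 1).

Answer: 1/16

Derivation:
Let h be the number of horizontal steps (so 2-h are vertical). To end at (0,2) need (h+0)/2 right-steps and ((2-h)+2)/2 up-steps.
Sum over h with 0 ≤ h ≤ 0, h ≡ 0 (mod 2), 2-h ≡ 0 (mod 2):
h=0: C(2,0)·C(0,0)·C(2,2) = 1·1·1 = 1
Total favorable: 1
Total paths: 4^2 = 16
P = 1/16 = 1/16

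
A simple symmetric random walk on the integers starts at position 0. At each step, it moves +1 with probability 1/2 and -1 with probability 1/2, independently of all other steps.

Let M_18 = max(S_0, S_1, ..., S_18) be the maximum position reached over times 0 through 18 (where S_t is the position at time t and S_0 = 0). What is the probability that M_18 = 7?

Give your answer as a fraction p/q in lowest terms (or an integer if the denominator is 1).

Let M_18 = max(S_0,...,S_18). Use the reflection principle: for j ≥ 1, #{paths with M_18 ≥ j} = #{S_18 ≥ j} + #{S_18 ≥ j+1}.
By reflection, #{M_18 ≥ 7} = #{S_18 ≥ 7} + #{S_18 ≥ 8} = 12616 + 12616 = 25232.
#{M_18 ≥ 8} = #{S_18 ≥ 8} + #{S_18 ≥ 9} = 12616 + 4048 = 16664.
#{M_18 = 7} = 25232 - 16664 = 8568.
P(M_18 = 7) = 8568/262144 = 1071/32768

Answer: 1071/32768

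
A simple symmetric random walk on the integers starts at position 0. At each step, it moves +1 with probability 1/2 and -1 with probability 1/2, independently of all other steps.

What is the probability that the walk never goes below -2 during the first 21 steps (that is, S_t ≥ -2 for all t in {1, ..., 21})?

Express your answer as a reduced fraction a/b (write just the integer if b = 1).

Let f(t,s) = #length-t paths at position s with S_1..S_t all ≥ -2.
f(t,s) = f(t-1,s-1) + f(t-1,s+1) for s ≥ -2; f(t,s) = 0 for s < -2.
t=0: f(0,0)=1
t=1: f(1,-1)=1 f(1,1)=1
t=2: f(2,-2)=1 f(2,0)=2 f(2,2)=1
t=3: f(3,-1)=3 f(3,1)=3 f(3,3)=1
t=4: f(4,-2)=3 f(4,0)=6 f(4,2)=4 f(4,4)=1
t=5: f(5,-1)=9 f(5,1)=10 f(5,3)=5 f(5,5)=1
t=6: f(6,-2)=9 f(6,0)=19 f(6,2)=15 f(6,4)=6 f(6,6)=1
t=7: f(7,-1)=28 f(7,1)=34 f(7,3)=21 f(7,5)=7 f(7,7)=1
t=8: f(8,-2)=28 f(8,0)=62 f(8,2)=55 f(8,4)=28 f(8,6)=8 f(8,8)=1
t=9: f(9,-1)=90 f(9,1)=117 f(9,3)=83 f(9,5)=36 f(9,7)=9 f(9,9)=1
t=10: f(10,-2)=90 f(10,0)=207 f(10,2)=200 f(10,4)=119 f(10,6)=45 f(10,8)=10 f(10,10)=1
t=11: f(11,-1)=297 f(11,1)=407 f(11,3)=319 f(11,5)=164 f(11,7)=55 f(11,9)=11 f(11,11)=1
t=12: f(12,-2)=297 f(12,0)=704 f(12,2)=726 f(12,4)=483 f(12,6)=219 f(12,8)=66 f(12,10)=12 f(12,12)=1
t=13: f(13,-1)=1001 f(13,1)=1430 f(13,3)=1209 f(13,5)=702 f(13,7)=285 f(13,9)=78 f(13,11)=13 f(13,13)=1
t=14: f(14,-2)=1001 f(14,0)=2431 f(14,2)=2639 f(14,4)=1911 f(14,6)=987 f(14,8)=363 f(14,10)=91 f(14,12)=14 f(14,14)=1
t=15: f(15,-1)=3432 f(15,1)=5070 f(15,3)=4550 f(15,5)=2898 f(15,7)=1350 f(15,9)=454 f(15,11)=105 f(15,13)=15 f(15,15)=1
t=16: f(16,-2)=3432 f(16,0)=8502 f(16,2)=9620 f(16,4)=7448 f(16,6)=4248 f(16,8)=1804 f(16,10)=559 f(16,12)=120 f(16,14)=16 f(16,16)=1
t=17: f(17,-1)=11934 f(17,1)=18122 f(17,3)=17068 f(17,5)=11696 f(17,7)=6052 f(17,9)=2363 f(17,11)=679 f(17,13)=136 f(17,15)=17 f(17,17)=1
t=18: f(18,-2)=11934 f(18,0)=30056 f(18,2)=35190 f(18,4)=28764 f(18,6)=17748 f(18,8)=8415 f(18,10)=3042 f(18,12)=815 f(18,14)=153 f(18,16)=18 f(18,18)=1
t=19: f(19,-1)=41990 f(19,1)=65246 f(19,3)=63954 f(19,5)=46512 f(19,7)=26163 f(19,9)=11457 f(19,11)=3857 f(19,13)=968 f(19,15)=171 f(19,17)=19 f(19,19)=1
t=20: f(20,-2)=41990 f(20,0)=107236 f(20,2)=129200 f(20,4)=110466 f(20,6)=72675 f(20,8)=37620 f(20,10)=15314 f(20,12)=4825 f(20,14)=1139 f(20,16)=190 f(20,18)=20 f(20,20)=1
t=21: f(21,-1)=149226 f(21,1)=236436 f(21,3)=239666 f(21,5)=183141 f(21,7)=110295 f(21,9)=52934 f(21,11)=20139 f(21,13)=5964 f(21,15)=1329 f(21,17)=210 f(21,19)=21 f(21,21)=1
Σ_s f(21,s) = 999362
P = 999362/2097152 = 499681/1048576

Answer: 499681/1048576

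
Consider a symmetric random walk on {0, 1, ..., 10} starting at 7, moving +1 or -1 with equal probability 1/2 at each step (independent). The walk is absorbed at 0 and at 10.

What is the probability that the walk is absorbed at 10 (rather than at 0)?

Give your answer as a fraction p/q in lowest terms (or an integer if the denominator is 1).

Answer: 7/10

Derivation:
Symmetric walk (p = 1/2): the harmonic-function argument gives P(hit 10 before 0 | start at 7) = a/N.
P = 7/10 = 7/10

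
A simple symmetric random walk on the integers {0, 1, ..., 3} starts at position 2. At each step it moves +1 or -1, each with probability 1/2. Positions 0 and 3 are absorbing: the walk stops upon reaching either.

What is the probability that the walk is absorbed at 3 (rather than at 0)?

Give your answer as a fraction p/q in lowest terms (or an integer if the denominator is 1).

Symmetric walk (p = 1/2): the harmonic-function argument gives P(hit 3 before 0 | start at 2) = a/N.
P = 2/3 = 2/3

Answer: 2/3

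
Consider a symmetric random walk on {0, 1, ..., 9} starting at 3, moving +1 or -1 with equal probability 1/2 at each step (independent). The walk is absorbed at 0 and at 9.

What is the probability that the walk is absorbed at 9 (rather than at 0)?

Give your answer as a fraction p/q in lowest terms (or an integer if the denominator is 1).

Symmetric walk (p = 1/2): the harmonic-function argument gives P(hit 9 before 0 | start at 3) = a/N.
P = 3/9 = 1/3

Answer: 1/3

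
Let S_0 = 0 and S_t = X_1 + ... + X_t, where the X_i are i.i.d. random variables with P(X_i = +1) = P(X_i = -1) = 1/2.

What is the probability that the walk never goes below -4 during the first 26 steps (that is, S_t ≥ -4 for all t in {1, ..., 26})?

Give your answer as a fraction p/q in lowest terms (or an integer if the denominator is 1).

Let f(t,s) = #length-t paths at position s with S_1..S_t all ≥ -4.
f(t,s) = f(t-1,s-1) + f(t-1,s+1) for s ≥ -4; f(t,s) = 0 for s < -4.
t=0: f(0,0)=1
t=1: f(1,-1)=1 f(1,1)=1
t=2: f(2,-2)=1 f(2,0)=2 f(2,2)=1
t=3: f(3,-3)=1 f(3,-1)=3 f(3,1)=3 f(3,3)=1
t=4: f(4,-4)=1 f(4,-2)=4 f(4,0)=6 f(4,2)=4 f(4,4)=1
t=5: f(5,-3)=5 f(5,-1)=10 f(5,1)=10 f(5,3)=5 f(5,5)=1
t=6: f(6,-4)=5 f(6,-2)=15 f(6,0)=20 f(6,2)=15 f(6,4)=6 f(6,6)=1
t=7: f(7,-3)=20 f(7,-1)=35 f(7,1)=35 f(7,3)=21 f(7,5)=7 f(7,7)=1
t=8: f(8,-4)=20 f(8,-2)=55 f(8,0)=70 f(8,2)=56 f(8,4)=28 f(8,6)=8 f(8,8)=1
t=9: f(9,-3)=75 f(9,-1)=125 f(9,1)=126 f(9,3)=84 f(9,5)=36 f(9,7)=9 f(9,9)=1
t=10: f(10,-4)=75 f(10,-2)=200 f(10,0)=251 f(10,2)=210 f(10,4)=120 f(10,6)=45 f(10,8)=10 f(10,10)=1
t=11: f(11,-3)=275 f(11,-1)=451 f(11,1)=461 f(11,3)=330 f(11,5)=165 f(11,7)=55 f(11,9)=11 f(11,11)=1
t=12: f(12,-4)=275 f(12,-2)=726 f(12,0)=912 f(12,2)=791 f(12,4)=495 f(12,6)=220 f(12,8)=66 f(12,10)=12 f(12,12)=1
t=13: f(13,-3)=1001 f(13,-1)=1638 f(13,1)=1703 f(13,3)=1286 f(13,5)=715 f(13,7)=286 f(13,9)=78 f(13,11)=13 f(13,13)=1
t=14: f(14,-4)=1001 f(14,-2)=2639 f(14,0)=3341 f(14,2)=2989 f(14,4)=2001 f(14,6)=1001 f(14,8)=364 f(14,10)=91 f(14,12)=14 f(14,14)=1
t=15: f(15,-3)=3640 f(15,-1)=5980 f(15,1)=6330 f(15,3)=4990 f(15,5)=3002 f(15,7)=1365 f(15,9)=455 f(15,11)=105 f(15,13)=15 f(15,15)=1
t=16: f(16,-4)=3640 f(16,-2)=9620 f(16,0)=12310 f(16,2)=11320 f(16,4)=7992 f(16,6)=4367 f(16,8)=1820 f(16,10)=560 f(16,12)=120 f(16,14)=16 f(16,16)=1
t=17: f(17,-3)=13260 f(17,-1)=21930 f(17,1)=23630 f(17,3)=19312 f(17,5)=12359 f(17,7)=6187 f(17,9)=2380 f(17,11)=680 f(17,13)=136 f(17,15)=17 f(17,17)=1
t=18: f(18,-4)=13260 f(18,-2)=35190 f(18,0)=45560 f(18,2)=42942 f(18,4)=31671 f(18,6)=18546 f(18,8)=8567 f(18,10)=3060 f(18,12)=816 f(18,14)=153 f(18,16)=18 f(18,18)=1
t=19: f(19,-3)=48450 f(19,-1)=80750 f(19,1)=88502 f(19,3)=74613 f(19,5)=50217 f(19,7)=27113 f(19,9)=11627 f(19,11)=3876 f(19,13)=969 f(19,15)=171 f(19,17)=19 f(19,19)=1
t=20: f(20,-4)=48450 f(20,-2)=129200 f(20,0)=169252 f(20,2)=163115 f(20,4)=124830 f(20,6)=77330 f(20,8)=38740 f(20,10)=15503 f(20,12)=4845 f(20,14)=1140 f(20,16)=190 f(20,18)=20 f(20,20)=1
t=21: f(21,-3)=177650 f(21,-1)=298452 f(21,1)=332367 f(21,3)=287945 f(21,5)=202160 f(21,7)=116070 f(21,9)=54243 f(21,11)=20348 f(21,13)=5985 f(21,15)=1330 f(21,17)=210 f(21,19)=21 f(21,21)=1
t=22: f(22,-4)=177650 f(22,-2)=476102 f(22,0)=630819 f(22,2)=620312 f(22,4)=490105 f(22,6)=318230 f(22,8)=170313 f(22,10)=74591 f(22,12)=26333 f(22,14)=7315 f(22,16)=1540 f(22,18)=231 f(22,20)=22 f(22,22)=1
t=23: f(23,-3)=653752 f(23,-1)=1106921 f(23,1)=1251131 f(23,3)=1110417 f(23,5)=808335 f(23,7)=488543 f(23,9)=244904 f(23,11)=100924 f(23,13)=33648 f(23,15)=8855 f(23,17)=1771 f(23,19)=253 f(23,21)=23 f(23,23)=1
t=24: f(24,-4)=653752 f(24,-2)=1760673 f(24,0)=2358052 f(24,2)=2361548 f(24,4)=1918752 f(24,6)=1296878 f(24,8)=733447 f(24,10)=345828 f(24,12)=134572 f(24,14)=42503 f(24,16)=10626 f(24,18)=2024 f(24,20)=276 f(24,22)=24 f(24,24)=1
t=25: f(25,-3)=2414425 f(25,-1)=4118725 f(25,1)=4719600 f(25,3)=4280300 f(25,5)=3215630 f(25,7)=2030325 f(25,9)=1079275 f(25,11)=480400 f(25,13)=177075 f(25,15)=53129 f(25,17)=12650 f(25,19)=2300 f(25,21)=300 f(25,23)=25 f(25,25)=1
t=26: f(26,-4)=2414425 f(26,-2)=6533150 f(26,0)=8838325 f(26,2)=8999900 f(26,4)=7495930 f(26,6)=5245955 f(26,8)=3109600 f(26,10)=1559675 f(26,12)=657475 f(26,14)=230204 f(26,16)=65779 f(26,18)=14950 f(26,20)=2600 f(26,22)=325 f(26,24)=26 f(26,26)=1
Σ_s f(26,s) = 45168320
P = 45168320/67108864 = 705755/1048576

Answer: 705755/1048576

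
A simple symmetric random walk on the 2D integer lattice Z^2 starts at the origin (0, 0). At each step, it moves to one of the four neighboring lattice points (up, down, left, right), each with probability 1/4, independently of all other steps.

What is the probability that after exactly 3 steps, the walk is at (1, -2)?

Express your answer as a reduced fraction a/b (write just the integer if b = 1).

Answer: 3/64

Derivation:
Let h be the number of horizontal steps (so 3-h are vertical). To end at (1,-2) need (h+1)/2 right-steps and ((3-h)-2)/2 up-steps.
Sum over h with 1 ≤ h ≤ 1, h ≡ 1 (mod 2), 3-h ≡ 0 (mod 2):
h=1: C(3,1)·C(1,1)·C(2,0) = 3·1·1 = 3
Total favorable: 3
Total paths: 4^3 = 64
P = 3/64 = 3/64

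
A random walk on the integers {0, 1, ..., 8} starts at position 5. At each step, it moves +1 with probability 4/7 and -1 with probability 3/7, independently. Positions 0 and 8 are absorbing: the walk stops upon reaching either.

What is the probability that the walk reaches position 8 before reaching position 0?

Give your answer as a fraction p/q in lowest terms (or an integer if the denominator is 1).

Answer: 49984/58975

Derivation:
Biased walk: p = 4/7, q = 3/7, r = q/p = 3/4
Gambler's ruin: P(hit 8 before 0 | start at 5) = (1 - r^a)/(1 - r^N)
r^5 = 243/1024; r^8 = 6561/65536
P = (1 - 243/1024) / (1 - 6561/65536) = 781/1024 / 58975/65536 = 49984/58975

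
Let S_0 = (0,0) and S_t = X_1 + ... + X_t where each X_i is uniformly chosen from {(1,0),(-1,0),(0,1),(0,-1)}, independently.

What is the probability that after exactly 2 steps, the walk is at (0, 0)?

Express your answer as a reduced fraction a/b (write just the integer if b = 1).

Let h be the number of horizontal steps (so 2-h are vertical). To end at (0,0) need (h+0)/2 right-steps and ((2-h)+0)/2 up-steps.
Sum over h with 0 ≤ h ≤ 2, h ≡ 0 (mod 2), 2-h ≡ 0 (mod 2):
h=0: C(2,0)·C(0,0)·C(2,1) = 1·1·2 = 2
h=2: C(2,2)·C(2,1)·C(0,0) = 1·2·1 = 2
Total favorable: 4
Total paths: 4^2 = 16
P = 4/16 = 1/4

Answer: 1/4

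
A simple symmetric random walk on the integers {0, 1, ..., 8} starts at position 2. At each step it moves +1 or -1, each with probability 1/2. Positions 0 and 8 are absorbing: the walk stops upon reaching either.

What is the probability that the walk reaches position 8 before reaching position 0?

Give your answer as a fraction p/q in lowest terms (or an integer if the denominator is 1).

Symmetric walk (p = 1/2): the harmonic-function argument gives P(hit 8 before 0 | start at 2) = a/N.
P = 2/8 = 1/4

Answer: 1/4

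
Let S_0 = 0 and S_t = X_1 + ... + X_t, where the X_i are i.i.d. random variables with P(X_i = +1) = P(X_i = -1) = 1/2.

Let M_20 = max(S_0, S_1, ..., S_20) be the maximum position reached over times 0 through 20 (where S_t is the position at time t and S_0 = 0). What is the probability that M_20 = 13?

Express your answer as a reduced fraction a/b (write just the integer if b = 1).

Let M_20 = max(S_0,...,S_20). Use the reflection principle: for j ≥ 1, #{paths with M_20 ≥ j} = #{S_20 ≥ j} + #{S_20 ≥ j+1}.
By reflection, #{M_20 ≥ 13} = #{S_20 ≥ 13} + #{S_20 ≥ 14} = 1351 + 1351 = 2702.
#{M_20 ≥ 14} = #{S_20 ≥ 14} + #{S_20 ≥ 15} = 1351 + 211 = 1562.
#{M_20 = 13} = 2702 - 1562 = 1140.
P(M_20 = 13) = 1140/1048576 = 285/262144

Answer: 285/262144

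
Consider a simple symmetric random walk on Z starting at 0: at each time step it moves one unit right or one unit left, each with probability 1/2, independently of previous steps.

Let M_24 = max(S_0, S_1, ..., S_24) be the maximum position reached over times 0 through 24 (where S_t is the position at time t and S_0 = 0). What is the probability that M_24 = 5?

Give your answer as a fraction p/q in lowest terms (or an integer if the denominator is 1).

Answer: 81719/1048576

Derivation:
Let M_24 = max(S_0,...,S_24). Use the reflection principle: for j ≥ 1, #{paths with M_24 ≥ j} = #{S_24 ≥ j} + #{S_24 ≥ j+1}.
By reflection, #{M_24 ≥ 5} = #{S_24 ≥ 5} + #{S_24 ≥ 6} = 2579130 + 2579130 = 5158260.
#{M_24 ≥ 6} = #{S_24 ≥ 6} + #{S_24 ≥ 7} = 2579130 + 1271626 = 3850756.
#{M_24 = 5} = 5158260 - 3850756 = 1307504.
P(M_24 = 5) = 1307504/16777216 = 81719/1048576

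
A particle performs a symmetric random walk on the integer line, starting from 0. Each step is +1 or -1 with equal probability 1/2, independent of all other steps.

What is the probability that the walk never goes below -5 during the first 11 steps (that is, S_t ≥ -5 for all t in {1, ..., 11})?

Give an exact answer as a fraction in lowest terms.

Answer: 957/1024

Derivation:
Let f(t,s) = #length-t paths at position s with S_1..S_t all ≥ -5.
f(t,s) = f(t-1,s-1) + f(t-1,s+1) for s ≥ -5; f(t,s) = 0 for s < -5.
t=0: f(0,0)=1
t=1: f(1,-1)=1 f(1,1)=1
t=2: f(2,-2)=1 f(2,0)=2 f(2,2)=1
t=3: f(3,-3)=1 f(3,-1)=3 f(3,1)=3 f(3,3)=1
t=4: f(4,-4)=1 f(4,-2)=4 f(4,0)=6 f(4,2)=4 f(4,4)=1
t=5: f(5,-5)=1 f(5,-3)=5 f(5,-1)=10 f(5,1)=10 f(5,3)=5 f(5,5)=1
t=6: f(6,-4)=6 f(6,-2)=15 f(6,0)=20 f(6,2)=15 f(6,4)=6 f(6,6)=1
t=7: f(7,-5)=6 f(7,-3)=21 f(7,-1)=35 f(7,1)=35 f(7,3)=21 f(7,5)=7 f(7,7)=1
t=8: f(8,-4)=27 f(8,-2)=56 f(8,0)=70 f(8,2)=56 f(8,4)=28 f(8,6)=8 f(8,8)=1
t=9: f(9,-5)=27 f(9,-3)=83 f(9,-1)=126 f(9,1)=126 f(9,3)=84 f(9,5)=36 f(9,7)=9 f(9,9)=1
t=10: f(10,-4)=110 f(10,-2)=209 f(10,0)=252 f(10,2)=210 f(10,4)=120 f(10,6)=45 f(10,8)=10 f(10,10)=1
t=11: f(11,-5)=110 f(11,-3)=319 f(11,-1)=461 f(11,1)=462 f(11,3)=330 f(11,5)=165 f(11,7)=55 f(11,9)=11 f(11,11)=1
Σ_s f(11,s) = 1914
P = 1914/2048 = 957/1024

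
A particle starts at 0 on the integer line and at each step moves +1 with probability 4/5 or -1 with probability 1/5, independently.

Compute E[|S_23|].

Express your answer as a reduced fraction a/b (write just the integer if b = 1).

Answer: 32906006783416311/2384185791015625

Derivation:
S_23 takes values m ≡ 1 (mod 2) with |m| ≤ 23; P(S_23=m) = C(23,(23+m)/2) · (4/5)^((23+m)/2) · (1/5)^((23-m)/2).
Distribution: P(S=-23)=1/11920928955078125, P(S=-21)=92/11920928955078125, P(S=-19)=4048/11920928955078125, P(S=-17)=113344/11920928955078125, P(S=-15)=453376/2384185791015625, P(S=-13)=34456576/11920928955078125, P(S=-11)=413478912/11920928955078125, P(S=-9)=4016652288/11920928955078125, P(S=-7)=32133218304/11920928955078125, P(S=-5)=42844291072/2384185791015625, P(S=-3)=1199640150016/11920928955078125, P(S=-1)=5671026163712/11920928955078125, P(S=1)=22684104654848/11920928955078125, P(S=3)=76776969601024/11920928955078125, P(S=5)=43872554057728/2384185791015625, P(S=7)=526470648692736/11920928955078125, P(S=9)=1052941297385472/11920928955078125, P(S=11)=1734256254517248/11920928955078125, P(S=13)=2312341672689664/11920928955078125, P(S=15)=486808773197824/2384185791015625, P(S=17)=1947235092791296/11920928955078125, P(S=19)=1112705767309312/11920928955078125, P(S=21)=404620279021568/11920928955078125, P(S=23)=70368744177664/11920928955078125
E[|S_23|] = Σ_m |m|·P(S_23=m) = 32906006783416311/2384185791015625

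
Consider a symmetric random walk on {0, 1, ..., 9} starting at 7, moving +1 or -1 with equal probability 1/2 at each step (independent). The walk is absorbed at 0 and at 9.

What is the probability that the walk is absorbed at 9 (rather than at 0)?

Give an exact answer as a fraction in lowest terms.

Answer: 7/9

Derivation:
Symmetric walk (p = 1/2): the harmonic-function argument gives P(hit 9 before 0 | start at 7) = a/N.
P = 7/9 = 7/9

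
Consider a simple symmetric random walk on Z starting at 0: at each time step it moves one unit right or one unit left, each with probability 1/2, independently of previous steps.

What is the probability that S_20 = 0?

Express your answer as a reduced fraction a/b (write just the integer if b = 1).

To return to 0 after 20 steps: need exactly 10 steps of +1 and 10 of -1.
Favorable paths: C(20,10) = 184756
Total paths: 2^20 = 1048576
P = 184756/1048576 = 46189/262144

Answer: 46189/262144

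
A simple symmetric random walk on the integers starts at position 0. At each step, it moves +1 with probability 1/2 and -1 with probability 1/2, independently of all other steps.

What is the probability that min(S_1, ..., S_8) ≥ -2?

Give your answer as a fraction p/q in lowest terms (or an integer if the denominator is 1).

Let f(t,s) = #length-t paths at position s with S_1..S_t all ≥ -2.
f(t,s) = f(t-1,s-1) + f(t-1,s+1) for s ≥ -2; f(t,s) = 0 for s < -2.
t=0: f(0,0)=1
t=1: f(1,-1)=1 f(1,1)=1
t=2: f(2,-2)=1 f(2,0)=2 f(2,2)=1
t=3: f(3,-1)=3 f(3,1)=3 f(3,3)=1
t=4: f(4,-2)=3 f(4,0)=6 f(4,2)=4 f(4,4)=1
t=5: f(5,-1)=9 f(5,1)=10 f(5,3)=5 f(5,5)=1
t=6: f(6,-2)=9 f(6,0)=19 f(6,2)=15 f(6,4)=6 f(6,6)=1
t=7: f(7,-1)=28 f(7,1)=34 f(7,3)=21 f(7,5)=7 f(7,7)=1
t=8: f(8,-2)=28 f(8,0)=62 f(8,2)=55 f(8,4)=28 f(8,6)=8 f(8,8)=1
Σ_s f(8,s) = 182
P = 182/256 = 91/128

Answer: 91/128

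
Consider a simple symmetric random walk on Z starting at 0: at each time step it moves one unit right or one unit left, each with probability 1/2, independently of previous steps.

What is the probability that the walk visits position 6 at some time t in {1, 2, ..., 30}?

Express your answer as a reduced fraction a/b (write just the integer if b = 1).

Count via complement. Let g(t,s) = #length-t paths at position s with S_1..S_t all ≠ 6.
g(t,s) = g(t-1,s-1) + g(t-1,s+1) for s ≠ 6; g(t,6) = 0.
t=0: g(0,0)=1
t=1: g(1,-1)=1 g(1,1)=1
t=2: g(2,-2)=1 g(2,0)=2 g(2,2)=1
t=3: g(3,-3)=1 g(3,-1)=3 g(3,1)=3 g(3,3)=1
t=4: g(4,-4)=1 g(4,-2)=4 g(4,0)=6 g(4,2)=4 g(4,4)=1
t=5: g(5,-5)=1 g(5,-3)=5 g(5,-1)=10 g(5,1)=10 g(5,3)=5 g(5,5)=1
t=6: g(6,-6)=1 g(6,-4)=6 g(6,-2)=15 g(6,0)=20 g(6,2)=15 g(6,4)=6
t=7: g(7,-7)=1 g(7,-5)=7 g(7,-3)=21 g(7,-1)=35 g(7,1)=35 g(7,3)=21 g(7,5)=6
t=8: g(8,-8)=1 g(8,-6)=8 g(8,-4)=28 g(8,-2)=56 g(8,0)=70 g(8,2)=56 g(8,4)=27
t=9: g(9,-9)=1 g(9,-7)=9 g(9,-5)=36 g(9,-3)=84 g(9,-1)=126 g(9,1)=126 g(9,3)=83 g(9,5)=27
t=10: g(10,-10)=1 g(10,-8)=10 g(10,-6)=45 g(10,-4)=120 g(10,-2)=210 g(10,0)=252 g(10,2)=209 g(10,4)=110
t=11: g(11,-11)=1 g(11,-9)=11 g(11,-7)=55 g(11,-5)=165 g(11,-3)=330 g(11,-1)=462 g(11,1)=461 g(11,3)=319 g(11,5)=110
t=12: g(12,-12)=1 g(12,-10)=12 g(12,-8)=66 g(12,-6)=220 g(12,-4)=495 g(12,-2)=792 g(12,0)=923 g(12,2)=780 g(12,4)=429
t=13: g(13,-13)=1 g(13,-11)=13 g(13,-9)=78 g(13,-7)=286 g(13,-5)=715 g(13,-3)=1287 g(13,-1)=1715 g(13,1)=1703 g(13,3)=1209 g(13,5)=429
t=14: g(14,-14)=1 g(14,-12)=14 g(14,-10)=91 g(14,-8)=364 g(14,-6)=1001 g(14,-4)=2002 g(14,-2)=3002 g(14,0)=3418 g(14,2)=2912 g(14,4)=1638
t=15: g(15,-15)=1 g(15,-13)=15 g(15,-11)=105 g(15,-9)=455 g(15,-7)=1365 g(15,-5)=3003 g(15,-3)=5004 g(15,-1)=6420 g(15,1)=6330 g(15,3)=4550 g(15,5)=1638
t=16: g(16,-16)=1 g(16,-14)=16 g(16,-12)=120 g(16,-10)=560 g(16,-8)=1820 g(16,-6)=4368 g(16,-4)=8007 g(16,-2)=11424 g(16,0)=12750 g(16,2)=10880 g(16,4)=6188
t=17: g(17,-17)=1 g(17,-15)=17 g(17,-13)=136 g(17,-11)=680 g(17,-9)=2380 g(17,-7)=6188 g(17,-5)=12375 g(17,-3)=19431 g(17,-1)=24174 g(17,1)=23630 g(17,3)=17068 g(17,5)=6188
t=18: g(18,-18)=1 g(18,-16)=18 g(18,-14)=153 g(18,-12)=816 g(18,-10)=3060 g(18,-8)=8568 g(18,-6)=18563 g(18,-4)=31806 g(18,-2)=43605 g(18,0)=47804 g(18,2)=40698 g(18,4)=23256
t=19: g(19,-19)=1 g(19,-17)=19 g(19,-15)=171 g(19,-13)=969 g(19,-11)=3876 g(19,-9)=11628 g(19,-7)=27131 g(19,-5)=50369 g(19,-3)=75411 g(19,-1)=91409 g(19,1)=88502 g(19,3)=63954 g(19,5)=23256
t=20: g(20,-20)=1 g(20,-18)=20 g(20,-16)=190 g(20,-14)=1140 g(20,-12)=4845 g(20,-10)=15504 g(20,-8)=38759 g(20,-6)=77500 g(20,-4)=125780 g(20,-2)=166820 g(20,0)=179911 g(20,2)=152456 g(20,4)=87210
t=21: g(21,-21)=1 g(21,-19)=21 g(21,-17)=210 g(21,-15)=1330 g(21,-13)=5985 g(21,-11)=20349 g(21,-9)=54263 g(21,-7)=116259 g(21,-5)=203280 g(21,-3)=292600 g(21,-1)=346731 g(21,1)=332367 g(21,3)=239666 g(21,5)=87210
t=22: g(22,-22)=1 g(22,-20)=22 g(22,-18)=231 g(22,-16)=1540 g(22,-14)=7315 g(22,-12)=26334 g(22,-10)=74612 g(22,-8)=170522 g(22,-6)=319539 g(22,-4)=495880 g(22,-2)=639331 g(22,0)=679098 g(22,2)=572033 g(22,4)=326876
t=23: g(23,-23)=1 g(23,-21)=23 g(23,-19)=253 g(23,-17)=1771 g(23,-15)=8855 g(23,-13)=33649 g(23,-11)=100946 g(23,-9)=245134 g(23,-7)=490061 g(23,-5)=815419 g(23,-3)=1135211 g(23,-1)=1318429 g(23,1)=1251131 g(23,3)=898909 g(23,5)=326876
t=24: g(24,-24)=1 g(24,-22)=24 g(24,-20)=276 g(24,-18)=2024 g(24,-16)=10626 g(24,-14)=42504 g(24,-12)=134595 g(24,-10)=346080 g(24,-8)=735195 g(24,-6)=1305480 g(24,-4)=1950630 g(24,-2)=2453640 g(24,0)=2569560 g(24,2)=2150040 g(24,4)=1225785
t=25: g(25,-25)=1 g(25,-23)=25 g(25,-21)=300 g(25,-19)=2300 g(25,-17)=12650 g(25,-15)=53130 g(25,-13)=177099 g(25,-11)=480675 g(25,-9)=1081275 g(25,-7)=2040675 g(25,-5)=3256110 g(25,-3)=4404270 g(25,-1)=5023200 g(25,1)=4719600 g(25,3)=3375825 g(25,5)=1225785
t=26: g(26,-26)=1 g(26,-24)=26 g(26,-22)=325 g(26,-20)=2600 g(26,-18)=14950 g(26,-16)=65780 g(26,-14)=230229 g(26,-12)=657774 g(26,-10)=1561950 g(26,-8)=3121950 g(26,-6)=5296785 g(26,-4)=7660380 g(26,-2)=9427470 g(26,0)=9742800 g(26,2)=8095425 g(26,4)=4601610
t=27: g(27,-27)=1 g(27,-25)=27 g(27,-23)=351 g(27,-21)=2925 g(27,-19)=17550 g(27,-17)=80730 g(27,-15)=296009 g(27,-13)=888003 g(27,-11)=2219724 g(27,-9)=4683900 g(27,-7)=8418735 g(27,-5)=12957165 g(27,-3)=17087850 g(27,-1)=19170270 g(27,1)=17838225 g(27,3)=12697035 g(27,5)=4601610
t=28: g(28,-28)=1 g(28,-26)=28 g(28,-24)=378 g(28,-22)=3276 g(28,-20)=20475 g(28,-18)=98280 g(28,-16)=376739 g(28,-14)=1184012 g(28,-12)=3107727 g(28,-10)=6903624 g(28,-8)=13102635 g(28,-6)=21375900 g(28,-4)=30045015 g(28,-2)=36258120 g(28,0)=37008495 g(28,2)=30535260 g(28,4)=17298645
t=29: g(29,-29)=1 g(29,-27)=29 g(29,-25)=406 g(29,-23)=3654 g(29,-21)=23751 g(29,-19)=118755 g(29,-17)=475019 g(29,-15)=1560751 g(29,-13)=4291739 g(29,-11)=10011351 g(29,-9)=20006259 g(29,-7)=34478535 g(29,-5)=51420915 g(29,-3)=66303135 g(29,-1)=73266615 g(29,1)=67543755 g(29,3)=47833905 g(29,5)=17298645
t=30: g(30,-30)=1 g(30,-28)=30 g(30,-26)=435 g(30,-24)=4060 g(30,-22)=27405 g(30,-20)=142506 g(30,-18)=593774 g(30,-16)=2035770 g(30,-14)=5852490 g(30,-12)=14303090 g(30,-10)=30017610 g(30,-8)=54484794 g(30,-6)=85899450 g(30,-4)=117724050 g(30,-2)=139569750 g(30,0)=140810370 g(30,2)=115377660 g(30,4)=65132550
Paths never hitting 6: Σ_s g(30,s) = 771975795
Paths hitting 6: 2^30 - 771975795 = 301766029
P = 301766029/1073741824 = 301766029/1073741824

Answer: 301766029/1073741824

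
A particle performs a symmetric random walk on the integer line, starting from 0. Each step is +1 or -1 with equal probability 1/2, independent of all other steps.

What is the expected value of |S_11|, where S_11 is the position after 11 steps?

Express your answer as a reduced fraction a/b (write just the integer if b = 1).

S_11 takes values m ≡ 1 (mod 2) with |m| ≤ 11; P(S_11=m) = C(11,(11+m)/2)/2^11.
Total paths: 2^11 = 2048
Distribution: P(S=-11)=1/2048, P(S=-9)=11/2048, P(S=-7)=55/2048, P(S=-5)=165/2048, P(S=-3)=330/2048, P(S=-1)=462/2048, P(S=1)=462/2048, P(S=3)=330/2048, P(S=5)=165/2048, P(S=7)=55/2048, P(S=9)=11/2048, P(S=11)=1/2048
E[|S_11|] = Σ_m |m|·P(S_11=m) = 5544/2048 = 693/256

Answer: 693/256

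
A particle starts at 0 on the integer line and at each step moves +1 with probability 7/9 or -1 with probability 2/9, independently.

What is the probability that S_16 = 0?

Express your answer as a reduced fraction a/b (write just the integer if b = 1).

Answer: 2110378350080/205891132094649

Derivation:
To be at 0 after 16 steps: need exactly 8 steps of +1 and 8 of -1.
Number of such sequences: C(16,8) = 12870
Each has probability (7/9)^8 · (2/9)^8 = 1475789056/1853020188851841
P = 12870 · 1475789056/1853020188851841 = 2110378350080/205891132094649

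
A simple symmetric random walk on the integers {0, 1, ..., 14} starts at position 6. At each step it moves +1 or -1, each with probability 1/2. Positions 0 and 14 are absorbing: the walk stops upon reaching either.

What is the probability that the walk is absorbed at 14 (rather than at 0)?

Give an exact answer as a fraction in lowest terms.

Symmetric walk (p = 1/2): the harmonic-function argument gives P(hit 14 before 0 | start at 6) = a/N.
P = 6/14 = 3/7

Answer: 3/7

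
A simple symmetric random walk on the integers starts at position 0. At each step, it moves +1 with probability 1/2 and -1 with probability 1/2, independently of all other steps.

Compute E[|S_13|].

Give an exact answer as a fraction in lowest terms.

S_13 takes values m ≡ 1 (mod 2) with |m| ≤ 13; P(S_13=m) = C(13,(13+m)/2)/2^13.
Total paths: 2^13 = 8192
Distribution: P(S=-13)=1/8192, P(S=-11)=13/8192, P(S=-9)=78/8192, P(S=-7)=286/8192, P(S=-5)=715/8192, P(S=-3)=1287/8192, P(S=-1)=1716/8192, P(S=1)=1716/8192, P(S=3)=1287/8192, P(S=5)=715/8192, P(S=7)=286/8192, P(S=9)=78/8192, P(S=11)=13/8192, P(S=13)=1/8192
E[|S_13|] = Σ_m |m|·P(S_13=m) = 24024/8192 = 3003/1024

Answer: 3003/1024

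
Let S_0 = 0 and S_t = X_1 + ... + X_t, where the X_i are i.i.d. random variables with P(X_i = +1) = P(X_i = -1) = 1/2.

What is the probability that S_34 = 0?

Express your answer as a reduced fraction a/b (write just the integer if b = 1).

Answer: 583401555/4294967296

Derivation:
To return to 0 after 34 steps: need exactly 17 steps of +1 and 17 of -1.
Favorable paths: C(34,17) = 2333606220
Total paths: 2^34 = 17179869184
P = 2333606220/17179869184 = 583401555/4294967296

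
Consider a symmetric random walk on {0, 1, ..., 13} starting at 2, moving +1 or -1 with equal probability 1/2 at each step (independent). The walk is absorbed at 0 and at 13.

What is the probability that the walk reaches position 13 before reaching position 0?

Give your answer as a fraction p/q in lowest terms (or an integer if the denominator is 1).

Symmetric walk (p = 1/2): the harmonic-function argument gives P(hit 13 before 0 | start at 2) = a/N.
P = 2/13 = 2/13

Answer: 2/13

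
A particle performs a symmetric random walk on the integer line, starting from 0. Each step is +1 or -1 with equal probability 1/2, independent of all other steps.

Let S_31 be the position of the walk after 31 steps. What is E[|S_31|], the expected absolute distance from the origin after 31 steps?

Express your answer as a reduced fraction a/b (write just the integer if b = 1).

Answer: 300540195/67108864

Derivation:
S_31 takes values m ≡ 1 (mod 2) with |m| ≤ 31; P(S_31=m) = C(31,(31+m)/2)/2^31.
Total paths: 2^31 = 2147483648
Distribution: P(S=-31)=1/2147483648, P(S=-29)=31/2147483648, P(S=-27)=465/2147483648, P(S=-25)=4495/2147483648, P(S=-23)=31465/2147483648, P(S=-21)=169911/2147483648, P(S=-19)=736281/2147483648, P(S=-17)=2629575/2147483648, P(S=-15)=7888725/2147483648, P(S=-13)=20160075/2147483648, P(S=-11)=44352165/2147483648, P(S=-9)=84672315/2147483648, P(S=-7)=141120525/2147483648, P(S=-5)=206253075/2147483648, P(S=-3)=265182525/2147483648, P(S=-1)=300540195/2147483648, P(S=1)=300540195/2147483648, P(S=3)=265182525/2147483648, P(S=5)=206253075/2147483648, P(S=7)=141120525/2147483648, P(S=9)=84672315/2147483648, P(S=11)=44352165/2147483648, P(S=13)=20160075/2147483648, P(S=15)=7888725/2147483648, P(S=17)=2629575/2147483648, P(S=19)=736281/2147483648, P(S=21)=169911/2147483648, P(S=23)=31465/2147483648, P(S=25)=4495/2147483648, P(S=27)=465/2147483648, P(S=29)=31/2147483648, P(S=31)=1/2147483648
E[|S_31|] = Σ_m |m|·P(S_31=m) = 9617286240/2147483648 = 300540195/67108864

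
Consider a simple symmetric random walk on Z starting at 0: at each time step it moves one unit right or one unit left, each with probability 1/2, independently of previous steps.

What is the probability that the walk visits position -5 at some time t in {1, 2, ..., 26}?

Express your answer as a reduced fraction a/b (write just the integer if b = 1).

Count via complement. Let g(t,s) = #length-t paths at position s with S_1..S_t all ≠ -5.
g(t,s) = g(t-1,s-1) + g(t-1,s+1) for s ≠ -5; g(t,-5) = 0.
t=0: g(0,0)=1
t=1: g(1,-1)=1 g(1,1)=1
t=2: g(2,-2)=1 g(2,0)=2 g(2,2)=1
t=3: g(3,-3)=1 g(3,-1)=3 g(3,1)=3 g(3,3)=1
t=4: g(4,-4)=1 g(4,-2)=4 g(4,0)=6 g(4,2)=4 g(4,4)=1
t=5: g(5,-3)=5 g(5,-1)=10 g(5,1)=10 g(5,3)=5 g(5,5)=1
t=6: g(6,-4)=5 g(6,-2)=15 g(6,0)=20 g(6,2)=15 g(6,4)=6 g(6,6)=1
t=7: g(7,-3)=20 g(7,-1)=35 g(7,1)=35 g(7,3)=21 g(7,5)=7 g(7,7)=1
t=8: g(8,-4)=20 g(8,-2)=55 g(8,0)=70 g(8,2)=56 g(8,4)=28 g(8,6)=8 g(8,8)=1
t=9: g(9,-3)=75 g(9,-1)=125 g(9,1)=126 g(9,3)=84 g(9,5)=36 g(9,7)=9 g(9,9)=1
t=10: g(10,-4)=75 g(10,-2)=200 g(10,0)=251 g(10,2)=210 g(10,4)=120 g(10,6)=45 g(10,8)=10 g(10,10)=1
t=11: g(11,-3)=275 g(11,-1)=451 g(11,1)=461 g(11,3)=330 g(11,5)=165 g(11,7)=55 g(11,9)=11 g(11,11)=1
t=12: g(12,-4)=275 g(12,-2)=726 g(12,0)=912 g(12,2)=791 g(12,4)=495 g(12,6)=220 g(12,8)=66 g(12,10)=12 g(12,12)=1
t=13: g(13,-3)=1001 g(13,-1)=1638 g(13,1)=1703 g(13,3)=1286 g(13,5)=715 g(13,7)=286 g(13,9)=78 g(13,11)=13 g(13,13)=1
t=14: g(14,-4)=1001 g(14,-2)=2639 g(14,0)=3341 g(14,2)=2989 g(14,4)=2001 g(14,6)=1001 g(14,8)=364 g(14,10)=91 g(14,12)=14 g(14,14)=1
t=15: g(15,-3)=3640 g(15,-1)=5980 g(15,1)=6330 g(15,3)=4990 g(15,5)=3002 g(15,7)=1365 g(15,9)=455 g(15,11)=105 g(15,13)=15 g(15,15)=1
t=16: g(16,-4)=3640 g(16,-2)=9620 g(16,0)=12310 g(16,2)=11320 g(16,4)=7992 g(16,6)=4367 g(16,8)=1820 g(16,10)=560 g(16,12)=120 g(16,14)=16 g(16,16)=1
t=17: g(17,-3)=13260 g(17,-1)=21930 g(17,1)=23630 g(17,3)=19312 g(17,5)=12359 g(17,7)=6187 g(17,9)=2380 g(17,11)=680 g(17,13)=136 g(17,15)=17 g(17,17)=1
t=18: g(18,-4)=13260 g(18,-2)=35190 g(18,0)=45560 g(18,2)=42942 g(18,4)=31671 g(18,6)=18546 g(18,8)=8567 g(18,10)=3060 g(18,12)=816 g(18,14)=153 g(18,16)=18 g(18,18)=1
t=19: g(19,-3)=48450 g(19,-1)=80750 g(19,1)=88502 g(19,3)=74613 g(19,5)=50217 g(19,7)=27113 g(19,9)=11627 g(19,11)=3876 g(19,13)=969 g(19,15)=171 g(19,17)=19 g(19,19)=1
t=20: g(20,-4)=48450 g(20,-2)=129200 g(20,0)=169252 g(20,2)=163115 g(20,4)=124830 g(20,6)=77330 g(20,8)=38740 g(20,10)=15503 g(20,12)=4845 g(20,14)=1140 g(20,16)=190 g(20,18)=20 g(20,20)=1
t=21: g(21,-3)=177650 g(21,-1)=298452 g(21,1)=332367 g(21,3)=287945 g(21,5)=202160 g(21,7)=116070 g(21,9)=54243 g(21,11)=20348 g(21,13)=5985 g(21,15)=1330 g(21,17)=210 g(21,19)=21 g(21,21)=1
t=22: g(22,-4)=177650 g(22,-2)=476102 g(22,0)=630819 g(22,2)=620312 g(22,4)=490105 g(22,6)=318230 g(22,8)=170313 g(22,10)=74591 g(22,12)=26333 g(22,14)=7315 g(22,16)=1540 g(22,18)=231 g(22,20)=22 g(22,22)=1
t=23: g(23,-3)=653752 g(23,-1)=1106921 g(23,1)=1251131 g(23,3)=1110417 g(23,5)=808335 g(23,7)=488543 g(23,9)=244904 g(23,11)=100924 g(23,13)=33648 g(23,15)=8855 g(23,17)=1771 g(23,19)=253 g(23,21)=23 g(23,23)=1
t=24: g(24,-4)=653752 g(24,-2)=1760673 g(24,0)=2358052 g(24,2)=2361548 g(24,4)=1918752 g(24,6)=1296878 g(24,8)=733447 g(24,10)=345828 g(24,12)=134572 g(24,14)=42503 g(24,16)=10626 g(24,18)=2024 g(24,20)=276 g(24,22)=24 g(24,24)=1
t=25: g(25,-3)=2414425 g(25,-1)=4118725 g(25,1)=4719600 g(25,3)=4280300 g(25,5)=3215630 g(25,7)=2030325 g(25,9)=1079275 g(25,11)=480400 g(25,13)=177075 g(25,15)=53129 g(25,17)=12650 g(25,19)=2300 g(25,21)=300 g(25,23)=25 g(25,25)=1
t=26: g(26,-4)=2414425 g(26,-2)=6533150 g(26,0)=8838325 g(26,2)=8999900 g(26,4)=7495930 g(26,6)=5245955 g(26,8)=3109600 g(26,10)=1559675 g(26,12)=657475 g(26,14)=230204 g(26,16)=65779 g(26,18)=14950 g(26,20)=2600 g(26,22)=325 g(26,24)=26 g(26,26)=1
Paths never hitting -5: Σ_s g(26,s) = 45168320
Paths hitting -5: 2^26 - 45168320 = 21940544
P = 21940544/67108864 = 342821/1048576

Answer: 342821/1048576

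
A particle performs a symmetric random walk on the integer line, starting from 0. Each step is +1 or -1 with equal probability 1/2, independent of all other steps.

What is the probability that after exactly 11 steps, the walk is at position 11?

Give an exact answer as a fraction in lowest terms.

Answer: 1/2048

Derivation:
To reach position 11 after 11 steps: need 11 steps of +1 and 0 of -1.
Favorable paths: C(11,11) = 1
Total paths: 2^11 = 2048
P = 1/2048 = 1/2048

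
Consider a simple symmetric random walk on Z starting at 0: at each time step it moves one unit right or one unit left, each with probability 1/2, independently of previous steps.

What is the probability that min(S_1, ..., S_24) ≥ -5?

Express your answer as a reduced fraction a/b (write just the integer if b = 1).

Let f(t,s) = #length-t paths at position s with S_1..S_t all ≥ -5.
f(t,s) = f(t-1,s-1) + f(t-1,s+1) for s ≥ -5; f(t,s) = 0 for s < -5.
t=0: f(0,0)=1
t=1: f(1,-1)=1 f(1,1)=1
t=2: f(2,-2)=1 f(2,0)=2 f(2,2)=1
t=3: f(3,-3)=1 f(3,-1)=3 f(3,1)=3 f(3,3)=1
t=4: f(4,-4)=1 f(4,-2)=4 f(4,0)=6 f(4,2)=4 f(4,4)=1
t=5: f(5,-5)=1 f(5,-3)=5 f(5,-1)=10 f(5,1)=10 f(5,3)=5 f(5,5)=1
t=6: f(6,-4)=6 f(6,-2)=15 f(6,0)=20 f(6,2)=15 f(6,4)=6 f(6,6)=1
t=7: f(7,-5)=6 f(7,-3)=21 f(7,-1)=35 f(7,1)=35 f(7,3)=21 f(7,5)=7 f(7,7)=1
t=8: f(8,-4)=27 f(8,-2)=56 f(8,0)=70 f(8,2)=56 f(8,4)=28 f(8,6)=8 f(8,8)=1
t=9: f(9,-5)=27 f(9,-3)=83 f(9,-1)=126 f(9,1)=126 f(9,3)=84 f(9,5)=36 f(9,7)=9 f(9,9)=1
t=10: f(10,-4)=110 f(10,-2)=209 f(10,0)=252 f(10,2)=210 f(10,4)=120 f(10,6)=45 f(10,8)=10 f(10,10)=1
t=11: f(11,-5)=110 f(11,-3)=319 f(11,-1)=461 f(11,1)=462 f(11,3)=330 f(11,5)=165 f(11,7)=55 f(11,9)=11 f(11,11)=1
t=12: f(12,-4)=429 f(12,-2)=780 f(12,0)=923 f(12,2)=792 f(12,4)=495 f(12,6)=220 f(12,8)=66 f(12,10)=12 f(12,12)=1
t=13: f(13,-5)=429 f(13,-3)=1209 f(13,-1)=1703 f(13,1)=1715 f(13,3)=1287 f(13,5)=715 f(13,7)=286 f(13,9)=78 f(13,11)=13 f(13,13)=1
t=14: f(14,-4)=1638 f(14,-2)=2912 f(14,0)=3418 f(14,2)=3002 f(14,4)=2002 f(14,6)=1001 f(14,8)=364 f(14,10)=91 f(14,12)=14 f(14,14)=1
t=15: f(15,-5)=1638 f(15,-3)=4550 f(15,-1)=6330 f(15,1)=6420 f(15,3)=5004 f(15,5)=3003 f(15,7)=1365 f(15,9)=455 f(15,11)=105 f(15,13)=15 f(15,15)=1
t=16: f(16,-4)=6188 f(16,-2)=10880 f(16,0)=12750 f(16,2)=11424 f(16,4)=8007 f(16,6)=4368 f(16,8)=1820 f(16,10)=560 f(16,12)=120 f(16,14)=16 f(16,16)=1
t=17: f(17,-5)=6188 f(17,-3)=17068 f(17,-1)=23630 f(17,1)=24174 f(17,3)=19431 f(17,5)=12375 f(17,7)=6188 f(17,9)=2380 f(17,11)=680 f(17,13)=136 f(17,15)=17 f(17,17)=1
t=18: f(18,-4)=23256 f(18,-2)=40698 f(18,0)=47804 f(18,2)=43605 f(18,4)=31806 f(18,6)=18563 f(18,8)=8568 f(18,10)=3060 f(18,12)=816 f(18,14)=153 f(18,16)=18 f(18,18)=1
t=19: f(19,-5)=23256 f(19,-3)=63954 f(19,-1)=88502 f(19,1)=91409 f(19,3)=75411 f(19,5)=50369 f(19,7)=27131 f(19,9)=11628 f(19,11)=3876 f(19,13)=969 f(19,15)=171 f(19,17)=19 f(19,19)=1
t=20: f(20,-4)=87210 f(20,-2)=152456 f(20,0)=179911 f(20,2)=166820 f(20,4)=125780 f(20,6)=77500 f(20,8)=38759 f(20,10)=15504 f(20,12)=4845 f(20,14)=1140 f(20,16)=190 f(20,18)=20 f(20,20)=1
t=21: f(21,-5)=87210 f(21,-3)=239666 f(21,-1)=332367 f(21,1)=346731 f(21,3)=292600 f(21,5)=203280 f(21,7)=116259 f(21,9)=54263 f(21,11)=20349 f(21,13)=5985 f(21,15)=1330 f(21,17)=210 f(21,19)=21 f(21,21)=1
t=22: f(22,-4)=326876 f(22,-2)=572033 f(22,0)=679098 f(22,2)=639331 f(22,4)=495880 f(22,6)=319539 f(22,8)=170522 f(22,10)=74612 f(22,12)=26334 f(22,14)=7315 f(22,16)=1540 f(22,18)=231 f(22,20)=22 f(22,22)=1
t=23: f(23,-5)=326876 f(23,-3)=898909 f(23,-1)=1251131 f(23,1)=1318429 f(23,3)=1135211 f(23,5)=815419 f(23,7)=490061 f(23,9)=245134 f(23,11)=100946 f(23,13)=33649 f(23,15)=8855 f(23,17)=1771 f(23,19)=253 f(23,21)=23 f(23,23)=1
t=24: f(24,-4)=1225785 f(24,-2)=2150040 f(24,0)=2569560 f(24,2)=2453640 f(24,4)=1950630 f(24,6)=1305480 f(24,8)=735195 f(24,10)=346080 f(24,12)=134595 f(24,14)=42504 f(24,16)=10626 f(24,18)=2024 f(24,20)=276 f(24,22)=24 f(24,24)=1
Σ_s f(24,s) = 12926460
P = 12926460/16777216 = 3231615/4194304

Answer: 3231615/4194304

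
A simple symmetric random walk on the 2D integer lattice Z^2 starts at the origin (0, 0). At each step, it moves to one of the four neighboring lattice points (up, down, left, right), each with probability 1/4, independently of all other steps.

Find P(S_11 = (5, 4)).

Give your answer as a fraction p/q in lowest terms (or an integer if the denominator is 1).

Answer: 2541/2097152

Derivation:
Let h be the number of horizontal steps (so 11-h are vertical). To end at (5,4) need (h+5)/2 right-steps and ((11-h)+4)/2 up-steps.
Sum over h with 5 ≤ h ≤ 7, h ≡ 1 (mod 2), 11-h ≡ 0 (mod 2):
h=5: C(11,5)·C(5,5)·C(6,5) = 462·1·6 = 2772
h=7: C(11,7)·C(7,6)·C(4,4) = 330·7·1 = 2310
Total favorable: 5082
Total paths: 4^11 = 4194304
P = 5082/4194304 = 2541/2097152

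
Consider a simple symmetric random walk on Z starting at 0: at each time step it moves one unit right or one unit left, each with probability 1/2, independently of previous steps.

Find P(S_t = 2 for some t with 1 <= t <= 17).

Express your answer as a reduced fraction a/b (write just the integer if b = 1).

Answer: 20613/32768

Derivation:
Count via complement. Let g(t,s) = #length-t paths at position s with S_1..S_t all ≠ 2.
g(t,s) = g(t-1,s-1) + g(t-1,s+1) for s ≠ 2; g(t,2) = 0.
t=0: g(0,0)=1
t=1: g(1,-1)=1 g(1,1)=1
t=2: g(2,-2)=1 g(2,0)=2
t=3: g(3,-3)=1 g(3,-1)=3 g(3,1)=2
t=4: g(4,-4)=1 g(4,-2)=4 g(4,0)=5
t=5: g(5,-5)=1 g(5,-3)=5 g(5,-1)=9 g(5,1)=5
t=6: g(6,-6)=1 g(6,-4)=6 g(6,-2)=14 g(6,0)=14
t=7: g(7,-7)=1 g(7,-5)=7 g(7,-3)=20 g(7,-1)=28 g(7,1)=14
t=8: g(8,-8)=1 g(8,-6)=8 g(8,-4)=27 g(8,-2)=48 g(8,0)=42
t=9: g(9,-9)=1 g(9,-7)=9 g(9,-5)=35 g(9,-3)=75 g(9,-1)=90 g(9,1)=42
t=10: g(10,-10)=1 g(10,-8)=10 g(10,-6)=44 g(10,-4)=110 g(10,-2)=165 g(10,0)=132
t=11: g(11,-11)=1 g(11,-9)=11 g(11,-7)=54 g(11,-5)=154 g(11,-3)=275 g(11,-1)=297 g(11,1)=132
t=12: g(12,-12)=1 g(12,-10)=12 g(12,-8)=65 g(12,-6)=208 g(12,-4)=429 g(12,-2)=572 g(12,0)=429
t=13: g(13,-13)=1 g(13,-11)=13 g(13,-9)=77 g(13,-7)=273 g(13,-5)=637 g(13,-3)=1001 g(13,-1)=1001 g(13,1)=429
t=14: g(14,-14)=1 g(14,-12)=14 g(14,-10)=90 g(14,-8)=350 g(14,-6)=910 g(14,-4)=1638 g(14,-2)=2002 g(14,0)=1430
t=15: g(15,-15)=1 g(15,-13)=15 g(15,-11)=104 g(15,-9)=440 g(15,-7)=1260 g(15,-5)=2548 g(15,-3)=3640 g(15,-1)=3432 g(15,1)=1430
t=16: g(16,-16)=1 g(16,-14)=16 g(16,-12)=119 g(16,-10)=544 g(16,-8)=1700 g(16,-6)=3808 g(16,-4)=6188 g(16,-2)=7072 g(16,0)=4862
t=17: g(17,-17)=1 g(17,-15)=17 g(17,-13)=135 g(17,-11)=663 g(17,-9)=2244 g(17,-7)=5508 g(17,-5)=9996 g(17,-3)=13260 g(17,-1)=11934 g(17,1)=4862
Paths never hitting 2: Σ_s g(17,s) = 48620
Paths hitting 2: 2^17 - 48620 = 82452
P = 82452/131072 = 20613/32768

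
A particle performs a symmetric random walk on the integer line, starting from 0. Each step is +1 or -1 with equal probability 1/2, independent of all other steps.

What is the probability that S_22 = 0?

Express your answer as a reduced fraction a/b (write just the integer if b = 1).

To reach position 0 after 22 steps: need 11 steps of +1 and 11 of -1.
Favorable paths: C(22,11) = 705432
Total paths: 2^22 = 4194304
P = 705432/4194304 = 88179/524288

Answer: 88179/524288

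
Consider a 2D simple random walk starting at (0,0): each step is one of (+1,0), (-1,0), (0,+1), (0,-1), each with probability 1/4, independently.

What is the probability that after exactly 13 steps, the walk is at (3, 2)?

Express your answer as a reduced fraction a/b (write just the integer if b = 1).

Let h be the number of horizontal steps (so 13-h are vertical). To end at (3,2) need (h+3)/2 right-steps and ((13-h)+2)/2 up-steps.
Sum over h with 3 ≤ h ≤ 11, h ≡ 1 (mod 2), 13-h ≡ 0 (mod 2):
h=3: C(13,3)·C(3,3)·C(10,6) = 286·1·210 = 60060
h=5: C(13,5)·C(5,4)·C(8,5) = 1287·5·56 = 360360
h=7: C(13,7)·C(7,5)·C(6,4) = 1716·21·15 = 540540
h=9: C(13,9)·C(9,6)·C(4,3) = 715·84·4 = 240240
h=11: C(13,11)·C(11,7)·C(2,2) = 78·330·1 = 25740
Total favorable: 1226940
Total paths: 4^13 = 67108864
P = 1226940/67108864 = 306735/16777216

Answer: 306735/16777216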